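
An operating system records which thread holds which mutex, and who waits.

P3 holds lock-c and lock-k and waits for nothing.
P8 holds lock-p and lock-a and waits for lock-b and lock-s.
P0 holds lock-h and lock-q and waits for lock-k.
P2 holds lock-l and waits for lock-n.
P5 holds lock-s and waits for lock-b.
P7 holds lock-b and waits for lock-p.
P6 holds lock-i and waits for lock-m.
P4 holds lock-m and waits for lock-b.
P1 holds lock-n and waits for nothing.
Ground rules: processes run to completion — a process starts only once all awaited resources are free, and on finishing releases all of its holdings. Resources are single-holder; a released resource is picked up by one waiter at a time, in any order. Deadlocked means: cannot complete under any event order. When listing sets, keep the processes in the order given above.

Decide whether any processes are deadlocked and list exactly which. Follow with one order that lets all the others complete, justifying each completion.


Deadlocked: P8, P5, P7, P6 and P4.
Key observation: the waits loop around P8 -> P5 -> P7 -> P8 with no way out; P6 and P4 wait into the deadlock from upstream.
One completion order for the rest: P1, P2, P3, P0.
Walking it through:
  run P1 (it waits on nothing); releases lock-n
  P2: everything it awaited (lock-n) is free; runs, freeing lock-l
  run P3 (it waits on nothing); releases lock-c and lock-k
  P0: everything it awaited (lock-k) is free; runs, freeing lock-h and lock-q


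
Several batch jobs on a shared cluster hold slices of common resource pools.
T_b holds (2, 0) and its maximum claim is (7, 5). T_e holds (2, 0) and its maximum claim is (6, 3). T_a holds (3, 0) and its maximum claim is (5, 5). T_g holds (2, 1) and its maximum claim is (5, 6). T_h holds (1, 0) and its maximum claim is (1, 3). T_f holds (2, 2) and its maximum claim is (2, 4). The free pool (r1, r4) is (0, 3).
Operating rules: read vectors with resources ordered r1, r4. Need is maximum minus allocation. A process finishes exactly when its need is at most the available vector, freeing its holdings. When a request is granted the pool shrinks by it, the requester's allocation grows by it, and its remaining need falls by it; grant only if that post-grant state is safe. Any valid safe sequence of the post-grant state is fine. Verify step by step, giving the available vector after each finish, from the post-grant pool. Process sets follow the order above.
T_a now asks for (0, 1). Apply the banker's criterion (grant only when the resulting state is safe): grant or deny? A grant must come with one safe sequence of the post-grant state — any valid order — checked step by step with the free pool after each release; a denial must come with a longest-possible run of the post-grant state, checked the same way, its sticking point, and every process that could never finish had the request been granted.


GRANT — the state after the grant stays safe, e.g. via T_f, T_a, T_h, T_g, T_e, T_b.
Key observation: post-grant, (0, 2) remains, and an order beginning with T_f completes everyone.
Check on the post-grant state, step by step:
  pool = (0, 2)
  run T_f (needs (0, 2), free (0, 2)); after release of (2, 2) the pool is (2, 4)
  run T_a (needs (2, 4), free (2, 4)); after release of (3, 1) the pool is (5, 5)
  run T_h (needs (0, 3), free (5, 5)); after release of (1, 0) the pool is (6, 5)
  run T_g (needs (3, 5), free (6, 5)); after release of (2, 1) the pool is (8, 6)
  run T_e (needs (4, 3), free (8, 6)); after release of (2, 0) the pool is (10, 6)
  run T_b (needs (5, 5), free (10, 6)); after release of (2, 0) the pool is (12, 6)


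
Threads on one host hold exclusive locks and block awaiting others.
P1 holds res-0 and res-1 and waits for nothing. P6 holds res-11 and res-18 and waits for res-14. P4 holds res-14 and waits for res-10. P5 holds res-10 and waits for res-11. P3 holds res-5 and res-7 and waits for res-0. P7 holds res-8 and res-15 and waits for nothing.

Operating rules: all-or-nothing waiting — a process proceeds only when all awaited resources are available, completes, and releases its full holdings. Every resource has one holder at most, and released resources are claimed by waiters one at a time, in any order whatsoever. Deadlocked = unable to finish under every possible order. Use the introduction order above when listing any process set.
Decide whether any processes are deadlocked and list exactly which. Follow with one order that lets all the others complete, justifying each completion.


The deadlocked set is P6, P4 and P5.
Key observation: P6 -> P4 -> P5 -> P6 is a circular wait — nothing in it can go first; no other process is dragged down with it.
A valid finishing order for the others: P7, P1, P3.
Verifying each step:
  run P7 (it waits on nothing); releases res-8 and res-15
  run P1 (it waits on nothing); releases res-0 and res-1
  run P3 (all its waits — res-0 — are resolved); releases res-5 and res-7


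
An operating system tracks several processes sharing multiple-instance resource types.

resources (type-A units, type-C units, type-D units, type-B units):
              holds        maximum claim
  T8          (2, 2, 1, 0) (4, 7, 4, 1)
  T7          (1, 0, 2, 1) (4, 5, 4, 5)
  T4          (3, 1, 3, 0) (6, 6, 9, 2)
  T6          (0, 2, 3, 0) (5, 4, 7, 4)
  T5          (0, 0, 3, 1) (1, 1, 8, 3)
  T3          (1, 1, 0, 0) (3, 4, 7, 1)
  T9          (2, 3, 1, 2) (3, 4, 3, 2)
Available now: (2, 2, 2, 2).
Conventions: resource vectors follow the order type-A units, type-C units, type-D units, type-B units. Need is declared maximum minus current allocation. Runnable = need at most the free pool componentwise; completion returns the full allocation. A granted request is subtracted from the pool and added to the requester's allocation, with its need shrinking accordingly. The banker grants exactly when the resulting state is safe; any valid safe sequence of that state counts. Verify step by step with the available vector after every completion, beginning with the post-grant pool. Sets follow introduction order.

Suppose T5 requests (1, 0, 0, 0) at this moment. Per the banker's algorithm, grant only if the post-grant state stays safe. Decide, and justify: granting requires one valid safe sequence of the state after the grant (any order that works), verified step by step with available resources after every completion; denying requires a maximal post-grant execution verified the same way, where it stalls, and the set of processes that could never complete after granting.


GRANT — the state after the grant stays safe, e.g. via T9, T7, T8, T5, T4, T3, T6.
Key observation: with (1, 2, 2, 2) left after the transfer, T9 can run at once — the state stays safe.
Verifying the post-grant state step by step:
  pool = (1, 2, 2, 2)
  T9: need (1, 1, 2, 0) fits (1, 2, 2, 2); releases (2, 3, 1, 2), pool now (3, 5, 3, 4)
  T7: need (3, 5, 2, 4) fits (3, 5, 3, 4); releases (1, 0, 2, 1), pool now (4, 5, 5, 5)
  T8: need (2, 5, 3, 1) fits (4, 5, 5, 5); releases (2, 2, 1, 0), pool now (6, 7, 6, 5)
  T5: need (0, 1, 5, 2) fits (6, 7, 6, 5); releases (1, 0, 3, 1), pool now (7, 7, 9, 6)
  T4: need (3, 5, 6, 2) fits (7, 7, 9, 6); releases (3, 1, 3, 0), pool now (10, 8, 12, 6)
  T3: need (2, 3, 7, 1) fits (10, 8, 12, 6); releases (1, 1, 0, 0), pool now (11, 9, 12, 6)
  T6: need (5, 2, 4, 4) fits (11, 9, 12, 6); releases (0, 2, 3, 0), pool now (11, 11, 15, 6)


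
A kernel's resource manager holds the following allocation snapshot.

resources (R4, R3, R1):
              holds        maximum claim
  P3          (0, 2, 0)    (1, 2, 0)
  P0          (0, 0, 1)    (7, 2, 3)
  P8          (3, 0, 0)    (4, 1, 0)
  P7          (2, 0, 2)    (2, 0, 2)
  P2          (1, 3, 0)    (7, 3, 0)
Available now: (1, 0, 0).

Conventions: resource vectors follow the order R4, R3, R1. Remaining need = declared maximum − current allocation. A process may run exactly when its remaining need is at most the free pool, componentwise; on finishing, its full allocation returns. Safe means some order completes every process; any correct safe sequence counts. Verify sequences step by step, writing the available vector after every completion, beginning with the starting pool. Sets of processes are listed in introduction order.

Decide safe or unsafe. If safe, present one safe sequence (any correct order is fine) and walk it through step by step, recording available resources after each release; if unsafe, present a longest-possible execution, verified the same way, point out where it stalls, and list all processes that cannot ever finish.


The state is SAFE; one workable sequence: P3, P8, P7, P2, P0.
Key observation: P3 is the earliest step where a requested resource binds exactly: need (1, 0, 0), pool (1, 0, 0) at its turn.
Check, step by step:
  pool = (1, 0, 0)
  P3: need (1, 0, 0) fits (1, 0, 0); releases (0, 2, 0), pool now (1, 2, 0)
  P8: need (1, 1, 0) fits (1, 2, 0); releases (3, 0, 0), pool now (4, 2, 0)
  P7: need (0, 0, 0) fits (4, 2, 0); releases (2, 0, 2), pool now (6, 2, 2)
  P2: need (6, 0, 0) fits (6, 2, 2); releases (1, 3, 0), pool now (7, 5, 2)
  P0: need (7, 2, 2) fits (7, 5, 2); releases (0, 0, 1), pool now (7, 5, 3)


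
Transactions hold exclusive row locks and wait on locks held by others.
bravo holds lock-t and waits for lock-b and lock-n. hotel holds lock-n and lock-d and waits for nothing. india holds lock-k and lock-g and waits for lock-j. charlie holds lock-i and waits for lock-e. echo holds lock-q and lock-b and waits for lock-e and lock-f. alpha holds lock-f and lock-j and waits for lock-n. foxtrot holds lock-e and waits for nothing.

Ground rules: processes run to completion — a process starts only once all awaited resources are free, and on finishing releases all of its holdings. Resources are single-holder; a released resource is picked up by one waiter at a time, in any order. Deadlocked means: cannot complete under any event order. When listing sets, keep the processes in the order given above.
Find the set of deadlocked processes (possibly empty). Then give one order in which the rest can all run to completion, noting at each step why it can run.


No process is deadlocked.
Key observation: every chain of waits terminates; starting from the processes that wait on nothing, all the rest unlock in turn.
A valid finishing order for the others: hotel, alpha, foxtrot, echo, india, bravo, charlie.
Check, step by step:
  run hotel (it waits on nothing); releases lock-n and lock-d
  alpha: everything it awaited (lock-n) is free; runs, freeing lock-f and lock-j
  run foxtrot (it waits on nothing); releases lock-e
  echo: everything it awaited (lock-e and lock-f) is free; runs, freeing lock-q and lock-b
  india: everything it awaited (lock-j) is free; runs, freeing lock-k and lock-g
  bravo: everything it awaited (lock-b and lock-n) is free; runs, freeing lock-t
  charlie: everything it awaited (lock-e) is free; runs, freeing lock-i


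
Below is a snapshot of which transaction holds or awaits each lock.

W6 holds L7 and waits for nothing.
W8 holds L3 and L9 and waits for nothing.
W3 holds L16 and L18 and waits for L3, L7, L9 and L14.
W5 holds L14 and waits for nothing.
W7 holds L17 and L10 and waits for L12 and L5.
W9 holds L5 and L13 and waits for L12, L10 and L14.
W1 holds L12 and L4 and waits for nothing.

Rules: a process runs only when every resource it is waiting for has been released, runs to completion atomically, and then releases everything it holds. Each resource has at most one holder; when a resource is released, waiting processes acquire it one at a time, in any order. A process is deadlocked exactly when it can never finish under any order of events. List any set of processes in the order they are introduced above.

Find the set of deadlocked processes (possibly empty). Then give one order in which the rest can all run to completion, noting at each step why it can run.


Deadlocked: W7 and W9.
Key observation: the waits loop around W7 -> W9 -> W7 with no way out; no other process is dragged down with it.
One completion order for the rest: W5, W8, W6, W3, W1.
Check, step by step:
  W5 waits on nothing -> runs at once and releases L14
  W8 waits on nothing -> runs at once and releases L3 and L9
  W6 waits on nothing -> runs at once and releases L7
  W3 waits on L3, L7, L9 and L14 — all released -> runs and releases L16 and L18
  W1 waits on nothing -> runs at once and releases L12 and L4


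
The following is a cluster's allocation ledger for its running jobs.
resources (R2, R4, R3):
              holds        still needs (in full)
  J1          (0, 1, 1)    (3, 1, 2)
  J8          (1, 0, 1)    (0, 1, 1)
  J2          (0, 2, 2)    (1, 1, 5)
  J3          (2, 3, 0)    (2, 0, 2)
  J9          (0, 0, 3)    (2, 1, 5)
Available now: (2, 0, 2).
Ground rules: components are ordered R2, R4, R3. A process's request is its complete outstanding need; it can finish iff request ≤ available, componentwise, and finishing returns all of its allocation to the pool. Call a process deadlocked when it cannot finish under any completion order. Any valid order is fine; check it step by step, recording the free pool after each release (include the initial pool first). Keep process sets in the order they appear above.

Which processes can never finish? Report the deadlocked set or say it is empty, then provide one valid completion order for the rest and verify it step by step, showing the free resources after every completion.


Deadlocked: J2 and J9.
Key observation: J3, J8, J1 can finish, but then (5, 4, 4) is all there is, and the blocked group's R3 demands exceed it.
One completion order for the rest: J3, J8, J1. Walking it through:
  pool = (2, 0, 2)
  J3 needs (2, 0, 2) <= (2, 0, 2) -> finishes; pool += (2, 3, 0) = (4, 3, 2)
  J8 needs (0, 1, 1) <= (4, 3, 2) -> finishes; pool += (1, 0, 1) = (5, 3, 3)
  J1 needs (3, 1, 2) <= (5, 3, 3) -> finishes; pool += (0, 1, 1) = (5, 4, 4)
The blocked processes can never fit:
  blocked: J2 wants (1, 1, 5), pool (5, 4, 4) — not enough R3
  blocked: J9 wants (2, 1, 5), pool (5, 4, 4) — not enough R3


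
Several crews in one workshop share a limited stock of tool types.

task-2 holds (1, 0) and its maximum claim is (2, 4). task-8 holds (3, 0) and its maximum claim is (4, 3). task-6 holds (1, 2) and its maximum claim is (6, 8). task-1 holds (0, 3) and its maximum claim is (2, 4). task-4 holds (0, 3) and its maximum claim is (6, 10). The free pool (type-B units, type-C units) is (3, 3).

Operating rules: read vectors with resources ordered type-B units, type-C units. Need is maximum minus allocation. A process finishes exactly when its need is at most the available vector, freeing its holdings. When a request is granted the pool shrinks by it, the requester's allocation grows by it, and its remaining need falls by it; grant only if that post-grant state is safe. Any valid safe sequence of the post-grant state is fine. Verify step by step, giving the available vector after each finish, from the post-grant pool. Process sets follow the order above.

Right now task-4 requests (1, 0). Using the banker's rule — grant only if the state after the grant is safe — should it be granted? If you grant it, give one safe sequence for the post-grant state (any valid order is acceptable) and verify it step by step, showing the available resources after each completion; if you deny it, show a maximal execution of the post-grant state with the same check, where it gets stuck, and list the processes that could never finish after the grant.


GRANT: granting preserves safety; a valid post-grant sequence is task-1, task-2, task-8, task-6, task-4.
Key observation: even at the reduced pool (2, 3), task-1 fits immediately, so safety survives the grant.
Verifying the post-grant state step by step:
  pool = (2, 3)
  task-1: need (2, 1) fits (2, 3); releases (0, 3), pool now (2, 6)
  task-2: need (1, 4) fits (2, 6); releases (1, 0), pool now (3, 6)
  task-8: need (1, 3) fits (3, 6); releases (3, 0), pool now (6, 6)
  task-6: need (5, 6) fits (6, 6); releases (1, 2), pool now (7, 8)
  task-4: need (5, 7) fits (7, 8); releases (1, 3), pool now (8, 11)


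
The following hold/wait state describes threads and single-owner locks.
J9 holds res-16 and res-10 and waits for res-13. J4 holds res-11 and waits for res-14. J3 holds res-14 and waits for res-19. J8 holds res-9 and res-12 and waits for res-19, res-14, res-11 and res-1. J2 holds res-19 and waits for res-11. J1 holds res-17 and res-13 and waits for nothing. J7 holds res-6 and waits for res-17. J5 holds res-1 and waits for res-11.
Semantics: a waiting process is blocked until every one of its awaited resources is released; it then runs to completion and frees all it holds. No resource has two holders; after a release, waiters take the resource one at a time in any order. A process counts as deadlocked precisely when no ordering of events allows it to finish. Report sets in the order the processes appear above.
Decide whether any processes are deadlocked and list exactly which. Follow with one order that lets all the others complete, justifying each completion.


The deadlocked set is J4, J3, J8, J2 and J5.
Key observation: the wait chain closes on itself along J4 -> J3 -> J2 -> J4; J8 and J5 wait into the deadlock from upstream.
A valid finishing order for the others: J1, J9, J7.
Walking it through:
  J1: no waits; runs immediately, freeing res-17 and res-13
  J9 waits on res-13 — all released -> runs and releases res-16 and res-10
  J7 waits on res-17 — all released -> runs and releases res-6


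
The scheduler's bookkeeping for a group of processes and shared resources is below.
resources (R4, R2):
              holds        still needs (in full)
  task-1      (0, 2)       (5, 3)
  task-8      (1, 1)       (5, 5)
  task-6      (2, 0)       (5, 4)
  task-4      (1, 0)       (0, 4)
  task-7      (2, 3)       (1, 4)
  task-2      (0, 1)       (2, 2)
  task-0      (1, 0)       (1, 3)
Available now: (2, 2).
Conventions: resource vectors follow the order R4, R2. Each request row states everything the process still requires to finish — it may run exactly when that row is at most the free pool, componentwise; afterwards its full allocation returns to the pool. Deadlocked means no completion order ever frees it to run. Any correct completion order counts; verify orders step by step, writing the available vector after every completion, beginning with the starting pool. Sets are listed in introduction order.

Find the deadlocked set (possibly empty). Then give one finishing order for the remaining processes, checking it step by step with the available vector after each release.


Deadlocked set: task-1, task-8, task-6, task-4 and task-7.
Key observation: after task-2, task-0 the pool peaks at (3, 3), and each blocked process is short somewhere: task-1 on R4; task-8 on R4, R2; task-6 on R4, R2; task-4 on R2; task-7 on R2.
One completion order for the rest: task-2, task-0. Check, step by step:
  pool = (2, 2)
  run task-2 (needs (2, 2), free (2, 2)); after release of (0, 1) the pool is (2, 3)
  run task-0 (needs (1, 3), free (2, 3)); after release of (1, 0) the pool is (3, 3)
The stuck group stays short no matter what:
  blocked: task-1 wants (5, 3), pool (3, 3) — not enough R4
  blocked: task-8 wants (5, 5), pool (3, 3) — not enough R4 and R2
  blocked: task-6 wants (5, 4), pool (3, 3) — not enough R4 and R2
  blocked: task-4 wants (0, 4), pool (3, 3) — not enough R2
  blocked: task-7 wants (1, 4), pool (3, 3) — not enough R2


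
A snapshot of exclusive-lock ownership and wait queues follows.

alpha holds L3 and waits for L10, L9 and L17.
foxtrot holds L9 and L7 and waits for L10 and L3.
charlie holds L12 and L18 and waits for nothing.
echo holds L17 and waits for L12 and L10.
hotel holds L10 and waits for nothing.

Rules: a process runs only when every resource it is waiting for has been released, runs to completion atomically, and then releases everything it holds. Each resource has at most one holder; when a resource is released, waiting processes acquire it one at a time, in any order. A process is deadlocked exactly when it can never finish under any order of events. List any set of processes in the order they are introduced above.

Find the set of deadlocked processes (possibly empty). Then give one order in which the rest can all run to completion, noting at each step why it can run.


The deadlocked set is alpha and foxtrot.
Key observation: the wait chain closes on itself along alpha -> foxtrot -> alpha; no other process is dragged down with it.
A valid finishing order for the others: charlie, hotel, echo.
Step-by-step check:
  charlie: no waits; runs immediately, freeing L12 and L18
  hotel: no waits; runs immediately, freeing L10
  run echo (all its waits — L12 and L10 — are resolved); releases L17


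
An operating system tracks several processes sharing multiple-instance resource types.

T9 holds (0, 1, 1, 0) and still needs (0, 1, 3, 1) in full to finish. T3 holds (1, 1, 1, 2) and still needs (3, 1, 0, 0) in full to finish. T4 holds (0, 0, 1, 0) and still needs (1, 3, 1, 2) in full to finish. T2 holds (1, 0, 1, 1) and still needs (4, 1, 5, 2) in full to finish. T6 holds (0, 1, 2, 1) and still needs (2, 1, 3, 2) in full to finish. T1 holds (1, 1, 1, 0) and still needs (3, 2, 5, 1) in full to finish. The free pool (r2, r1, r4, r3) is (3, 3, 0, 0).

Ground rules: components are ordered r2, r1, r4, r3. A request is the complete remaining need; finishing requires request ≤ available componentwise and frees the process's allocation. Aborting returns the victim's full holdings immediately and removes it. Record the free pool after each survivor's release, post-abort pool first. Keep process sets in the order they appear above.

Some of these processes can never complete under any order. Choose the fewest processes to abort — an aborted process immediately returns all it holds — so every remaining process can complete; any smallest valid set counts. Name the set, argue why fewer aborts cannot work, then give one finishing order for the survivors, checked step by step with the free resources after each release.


Minimum abort set: T6.
Key observation: T9 was stuck for good until T6 gave back (0, 1, 2, 1); in the order shown it finishes at step 2.
Minimality: the empty abort set fails — the state is deadlocked as it stands.
Survivors finish in the order: T3, T9, T4, T1, T2. Walking it through (pool after the aborts first):
  pool = (3, 4, 2, 1)
  T3: need (3, 1, 0, 0) fits (3, 4, 2, 1); releases (1, 1, 1, 2), pool now (4, 5, 3, 3)
  T9: need (0, 1, 3, 1) fits (4, 5, 3, 3); releases (0, 1, 1, 0), pool now (4, 6, 4, 3)
  T4: need (1, 3, 1, 2) fits (4, 6, 4, 3); releases (0, 0, 1, 0), pool now (4, 6, 5, 3)
  T1: need (3, 2, 5, 1) fits (4, 6, 5, 3); releases (1, 1, 1, 0), pool now (5, 7, 6, 3)
  T2: need (4, 1, 5, 2) fits (5, 7, 6, 3); releases (1, 0, 1, 1), pool now (6, 7, 7, 4)


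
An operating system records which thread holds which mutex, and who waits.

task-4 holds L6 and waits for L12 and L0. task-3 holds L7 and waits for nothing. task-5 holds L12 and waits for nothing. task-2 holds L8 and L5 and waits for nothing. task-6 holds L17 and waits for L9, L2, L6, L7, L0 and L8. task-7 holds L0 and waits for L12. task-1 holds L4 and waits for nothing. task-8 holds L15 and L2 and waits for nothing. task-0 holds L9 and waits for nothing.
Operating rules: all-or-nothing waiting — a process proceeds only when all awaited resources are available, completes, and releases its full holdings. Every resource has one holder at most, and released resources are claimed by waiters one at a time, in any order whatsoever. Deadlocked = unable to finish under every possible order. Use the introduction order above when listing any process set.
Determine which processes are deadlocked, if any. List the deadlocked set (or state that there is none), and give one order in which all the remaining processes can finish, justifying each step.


Nothing here is deadlocked.
Key observation: although several processes wait, no cycle exists — each chain bottoms out at a free runner.
The rest can finish in the order task-2, task-5, task-3, task-1, task-8, task-7, task-0, task-4, task-6.
Check, step by step:
  task-2 waits on nothing -> runs at once and releases L8 and L5
  task-5 waits on nothing -> runs at once and releases L12
  task-3 waits on nothing -> runs at once and releases L7
  task-1 waits on nothing -> runs at once and releases L4
  task-8 waits on nothing -> runs at once and releases L15 and L2
  task-7 waits on L12 — all released -> runs and releases L0
  task-0 waits on nothing -> runs at once and releases L9
  task-4 waits on L12 and L0 — all released -> runs and releases L6
  task-6 waits on L9, L2, L6, L7, L0 and L8 — all released -> runs and releases L17


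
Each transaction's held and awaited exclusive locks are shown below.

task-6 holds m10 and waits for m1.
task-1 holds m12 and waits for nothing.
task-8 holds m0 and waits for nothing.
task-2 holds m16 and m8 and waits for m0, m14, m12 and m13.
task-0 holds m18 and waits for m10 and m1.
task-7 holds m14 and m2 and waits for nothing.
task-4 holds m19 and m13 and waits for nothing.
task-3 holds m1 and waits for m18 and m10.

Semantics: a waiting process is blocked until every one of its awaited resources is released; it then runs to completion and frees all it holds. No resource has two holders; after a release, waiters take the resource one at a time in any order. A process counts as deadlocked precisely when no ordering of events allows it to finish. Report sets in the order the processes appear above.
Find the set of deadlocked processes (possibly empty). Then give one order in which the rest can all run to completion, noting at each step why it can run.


The deadlocked set is task-6, task-0 and task-3.
Key observation: task-6 -> task-3 -> task-6 is a circular wait — nothing in it can go first; task-0 is caught in further circular waits.
A valid finishing order for the others: task-7, task-4, task-8, task-1, task-2.
Step-by-step check:
  task-7: no waits; runs immediately, freeing m14 and m2
  task-4: no waits; runs immediately, freeing m19 and m13
  task-8: no waits; runs immediately, freeing m0
  task-1: no waits; runs immediately, freeing m12
  task-2: everything it awaited (m0, m14, m12 and m13) is free; runs, freeing m16 and m8


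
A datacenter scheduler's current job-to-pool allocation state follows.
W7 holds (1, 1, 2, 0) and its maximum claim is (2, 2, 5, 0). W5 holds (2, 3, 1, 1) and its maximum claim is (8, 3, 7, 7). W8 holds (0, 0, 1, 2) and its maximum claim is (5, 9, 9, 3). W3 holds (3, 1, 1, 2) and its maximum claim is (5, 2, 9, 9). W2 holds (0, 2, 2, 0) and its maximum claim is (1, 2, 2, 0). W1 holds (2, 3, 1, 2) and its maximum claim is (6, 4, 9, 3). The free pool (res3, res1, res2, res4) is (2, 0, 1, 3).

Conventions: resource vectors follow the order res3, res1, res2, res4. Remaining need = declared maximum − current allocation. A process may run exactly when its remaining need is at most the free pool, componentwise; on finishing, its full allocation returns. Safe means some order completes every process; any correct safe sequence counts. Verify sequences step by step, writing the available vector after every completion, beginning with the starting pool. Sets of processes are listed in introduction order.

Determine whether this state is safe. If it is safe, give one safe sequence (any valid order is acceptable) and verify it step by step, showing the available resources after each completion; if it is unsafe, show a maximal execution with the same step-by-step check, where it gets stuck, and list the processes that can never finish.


The state is UNSAFE.
Key observation: even finishing W2, W7 leaves just (3, 3, 5, 3) free — too little res2 for any of the remaining processes.
A maximal execution: W2, W7 — then nothing else fits. Verifying each step:
  pool = (2, 0, 1, 3)
  W2 needs (1, 0, 0, 0) <= (2, 0, 1, 3) -> finishes; pool += (0, 2, 2, 0) = (2, 2, 3, 3)
  W7 needs (1, 1, 3, 0) <= (2, 2, 3, 3) -> finishes; pool += (1, 1, 2, 0) = (3, 3, 5, 3)
  W5 cannot run: need (6, 0, 6, 6) vs free (3, 3, 5, 3) (insufficient res3, res2 and res4)
  W8 cannot run: need (5, 9, 8, 1) vs free (3, 3, 5, 3) (insufficient res3, res1 and res2)
  W3 cannot run: need (2, 1, 8, 7) vs free (3, 3, 5, 3) (insufficient res2 and res4)
  W1 cannot run: need (4, 1, 8, 1) vs free (3, 3, 5, 3) (insufficient res3 and res2)
Permanently blocked: W5, W8, W3 and W1.


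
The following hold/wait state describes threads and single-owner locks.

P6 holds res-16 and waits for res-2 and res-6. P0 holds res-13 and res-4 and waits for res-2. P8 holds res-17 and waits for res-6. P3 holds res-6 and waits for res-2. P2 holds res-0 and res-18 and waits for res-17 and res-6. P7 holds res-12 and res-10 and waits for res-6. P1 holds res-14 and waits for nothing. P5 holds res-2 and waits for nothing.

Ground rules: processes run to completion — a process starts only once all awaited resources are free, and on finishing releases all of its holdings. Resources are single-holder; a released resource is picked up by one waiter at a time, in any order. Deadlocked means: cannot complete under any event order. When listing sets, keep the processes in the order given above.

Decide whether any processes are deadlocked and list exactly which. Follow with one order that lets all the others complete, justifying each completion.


No process is deadlocked.
Key observation: no waiting chain loops back on itself — every chain ends at a process that waits on nothing, so everyone eventually runs.
One completion order for the rest: P5, P3, P8, P6, P2, P1, P0, P7.
Verifying each step:
  P5 waits on nothing -> runs at once and releases res-2
  P3: everything it awaited (res-2) is free; runs, freeing res-6
  P8: everything it awaited (res-6) is free; runs, freeing res-17
  P6: everything it awaited (res-2 and res-6) is free; runs, freeing res-16
  P2: everything it awaited (res-17 and res-6) is free; runs, freeing res-0 and res-18
  P1 waits on nothing -> runs at once and releases res-14
  P0: everything it awaited (res-2) is free; runs, freeing res-13 and res-4
  P7: everything it awaited (res-6) is free; runs, freeing res-12 and res-10


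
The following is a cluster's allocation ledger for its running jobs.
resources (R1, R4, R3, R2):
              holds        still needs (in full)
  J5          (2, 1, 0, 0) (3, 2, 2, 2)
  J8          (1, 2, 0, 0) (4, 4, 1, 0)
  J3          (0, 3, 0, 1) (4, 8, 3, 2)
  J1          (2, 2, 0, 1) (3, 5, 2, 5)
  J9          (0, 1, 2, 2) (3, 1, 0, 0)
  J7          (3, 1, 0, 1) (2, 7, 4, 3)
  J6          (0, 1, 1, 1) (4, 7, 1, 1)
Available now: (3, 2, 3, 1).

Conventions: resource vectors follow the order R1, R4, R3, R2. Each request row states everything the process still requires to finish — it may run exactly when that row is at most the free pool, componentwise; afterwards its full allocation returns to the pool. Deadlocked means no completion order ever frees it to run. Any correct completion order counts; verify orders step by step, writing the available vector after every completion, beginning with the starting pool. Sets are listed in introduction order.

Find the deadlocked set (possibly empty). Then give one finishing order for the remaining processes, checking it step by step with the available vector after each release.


Deadlocked set: J3, J1, J7 and J6.
Key observation: after J9, J5, J8 the pool peaks at (6, 6, 5, 3), and each blocked process is short somewhere: J3 on R4; J1 on R2; J7 on R4; J6 on R4.
One completion order for the rest: J9, J5, J8. Check, step by step:
  pool = (3, 2, 3, 1)
  J9: need (3, 1, 0, 0) fits (3, 2, 3, 1); releases (0, 1, 2, 2), pool now (3, 3, 5, 3)
  J5: need (3, 2, 2, 2) fits (3, 3, 5, 3); releases (2, 1, 0, 0), pool now (5, 4, 5, 3)
  J8: need (4, 4, 1, 0) fits (5, 4, 5, 3); releases (1, 2, 0, 0), pool now (6, 6, 5, 3)
The stuck group stays short no matter what:
  blocked: J3 wants (4, 8, 3, 2), pool (6, 6, 5, 3) — not enough R4
  blocked: J1 wants (3, 5, 2, 5), pool (6, 6, 5, 3) — not enough R2
  blocked: J7 wants (2, 7, 4, 3), pool (6, 6, 5, 3) — not enough R4
  blocked: J6 wants (4, 7, 1, 1), pool (6, 6, 5, 3) — not enough R4


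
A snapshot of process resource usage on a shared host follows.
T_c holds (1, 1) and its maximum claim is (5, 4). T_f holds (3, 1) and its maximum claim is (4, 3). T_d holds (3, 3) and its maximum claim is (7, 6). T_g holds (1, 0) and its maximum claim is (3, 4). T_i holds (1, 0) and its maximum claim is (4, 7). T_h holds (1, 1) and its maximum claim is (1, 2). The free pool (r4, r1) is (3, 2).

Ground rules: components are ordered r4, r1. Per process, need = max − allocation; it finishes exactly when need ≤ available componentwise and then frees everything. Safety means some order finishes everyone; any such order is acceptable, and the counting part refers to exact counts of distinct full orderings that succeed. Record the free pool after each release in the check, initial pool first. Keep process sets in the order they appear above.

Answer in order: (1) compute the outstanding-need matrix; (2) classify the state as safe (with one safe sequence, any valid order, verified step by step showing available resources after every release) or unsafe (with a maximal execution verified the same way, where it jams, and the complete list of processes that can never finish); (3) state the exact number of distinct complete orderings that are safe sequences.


(1) Remaining need (order r4, r1):
  T_c: (4, 3)
  T_f: (1, 2)
  T_d: (4, 3)
  T_g: (2, 4)
  T_i: (3, 7)
  T_h: (0, 1)
(2) The state is SAFE; one workable sequence: T_f, T_d, T_h, T_g, T_c, T_i.
Key observation: at T_f the run first touches a limit — (1, 2) against (3, 2), exact on a resource it actually requests.
Check, step by step:
  pool = (3, 2)
  run T_f (needs (1, 2), free (3, 2)); after release of (3, 1) the pool is (6, 3)
  run T_d (needs (4, 3), free (6, 3)); after release of (3, 3) the pool is (9, 6)
  run T_h (needs (0, 1), free (9, 6)); after release of (1, 1) the pool is (10, 7)
  run T_g (needs (2, 4), free (10, 7)); after release of (1, 0) the pool is (11, 7)
  run T_c (needs (4, 3), free (11, 7)); after release of (1, 1) the pool is (12, 8)
  run T_i (needs (3, 7), free (12, 8)); after release of (1, 0) the pool is (13, 8)
(3) Exactly 80 of the possible complete orderings are safe sequences.


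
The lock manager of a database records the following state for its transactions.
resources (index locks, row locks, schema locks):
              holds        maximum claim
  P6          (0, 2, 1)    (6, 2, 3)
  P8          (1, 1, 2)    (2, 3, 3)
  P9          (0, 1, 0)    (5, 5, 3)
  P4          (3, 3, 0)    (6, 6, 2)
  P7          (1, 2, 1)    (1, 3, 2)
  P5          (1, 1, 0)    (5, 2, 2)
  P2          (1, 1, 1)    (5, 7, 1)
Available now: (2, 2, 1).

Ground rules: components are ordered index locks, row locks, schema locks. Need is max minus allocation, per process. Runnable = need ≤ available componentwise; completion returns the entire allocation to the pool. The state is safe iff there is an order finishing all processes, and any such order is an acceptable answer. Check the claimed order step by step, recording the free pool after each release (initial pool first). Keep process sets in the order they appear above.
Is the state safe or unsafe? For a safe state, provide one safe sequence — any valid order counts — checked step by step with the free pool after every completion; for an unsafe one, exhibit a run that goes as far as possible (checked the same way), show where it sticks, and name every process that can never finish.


SAFE — a valid safe sequence is P7, P4, P2, P6, P9, P8, P5.
Key observation: the order's first zero-slack moment is P7 ((0, 1, 1) needed, (2, 2, 1) free — a requested resource with nothing to spare).
Check, step by step:
  pool = (2, 2, 1)
  run P7 (needs (0, 1, 1), free (2, 2, 1)); after release of (1, 2, 1) the pool is (3, 4, 2)
  run P4 (needs (3, 3, 2), free (3, 4, 2)); after release of (3, 3, 0) the pool is (6, 7, 2)
  run P2 (needs (4, 6, 0), free (6, 7, 2)); after release of (1, 1, 1) the pool is (7, 8, 3)
  run P6 (needs (6, 0, 2), free (7, 8, 3)); after release of (0, 2, 1) the pool is (7, 10, 4)
  run P9 (needs (5, 4, 3), free (7, 10, 4)); after release of (0, 1, 0) the pool is (7, 11, 4)
  run P8 (needs (1, 2, 1), free (7, 11, 4)); after release of (1, 1, 2) the pool is (8, 12, 6)
  run P5 (needs (4, 1, 2), free (8, 12, 6)); after release of (1, 1, 0) the pool is (9, 13, 6)


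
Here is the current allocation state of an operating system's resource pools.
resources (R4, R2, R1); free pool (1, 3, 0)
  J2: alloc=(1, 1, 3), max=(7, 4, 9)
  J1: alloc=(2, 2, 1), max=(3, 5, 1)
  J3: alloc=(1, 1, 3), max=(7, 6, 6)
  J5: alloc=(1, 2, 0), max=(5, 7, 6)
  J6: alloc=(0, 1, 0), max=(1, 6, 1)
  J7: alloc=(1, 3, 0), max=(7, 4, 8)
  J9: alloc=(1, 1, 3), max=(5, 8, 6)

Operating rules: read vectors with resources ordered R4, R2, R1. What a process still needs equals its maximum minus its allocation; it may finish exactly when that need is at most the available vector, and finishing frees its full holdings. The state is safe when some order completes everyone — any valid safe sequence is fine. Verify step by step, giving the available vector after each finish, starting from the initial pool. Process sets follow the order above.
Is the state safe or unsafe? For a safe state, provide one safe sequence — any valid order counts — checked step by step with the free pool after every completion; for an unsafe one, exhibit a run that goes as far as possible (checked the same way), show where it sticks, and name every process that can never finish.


UNSAFE — no complete ordering exists.
Key observation: once J1, J6 finish, the pool peaks at (3, 6, 1) — and every remaining process still needs more R4 than that.
A maximal execution: J1, J6 — then nothing else fits. Step-by-step check:
  pool = (1, 3, 0)
  run J1 (needs (1, 3, 0), free (1, 3, 0)); after release of (2, 2, 1) the pool is (3, 5, 1)
  run J6 (needs (1, 5, 1), free (3, 5, 1)); after release of (0, 1, 0) the pool is (3, 6, 1)
  J2 cannot run: need (6, 3, 6) vs free (3, 6, 1) (insufficient R4 and R1)
  J3 cannot run: need (6, 5, 3) vs free (3, 6, 1) (insufficient R4 and R1)
  J5 cannot run: need (4, 5, 6) vs free (3, 6, 1) (insufficient R4 and R1)
  J7 cannot run: need (6, 1, 8) vs free (3, 6, 1) (insufficient R4 and R1)
  J9 cannot run: need (4, 7, 3) vs free (3, 6, 1) (insufficient R4, R2 and R1)
Never able to finish: J2, J3, J5, J7 and J9.


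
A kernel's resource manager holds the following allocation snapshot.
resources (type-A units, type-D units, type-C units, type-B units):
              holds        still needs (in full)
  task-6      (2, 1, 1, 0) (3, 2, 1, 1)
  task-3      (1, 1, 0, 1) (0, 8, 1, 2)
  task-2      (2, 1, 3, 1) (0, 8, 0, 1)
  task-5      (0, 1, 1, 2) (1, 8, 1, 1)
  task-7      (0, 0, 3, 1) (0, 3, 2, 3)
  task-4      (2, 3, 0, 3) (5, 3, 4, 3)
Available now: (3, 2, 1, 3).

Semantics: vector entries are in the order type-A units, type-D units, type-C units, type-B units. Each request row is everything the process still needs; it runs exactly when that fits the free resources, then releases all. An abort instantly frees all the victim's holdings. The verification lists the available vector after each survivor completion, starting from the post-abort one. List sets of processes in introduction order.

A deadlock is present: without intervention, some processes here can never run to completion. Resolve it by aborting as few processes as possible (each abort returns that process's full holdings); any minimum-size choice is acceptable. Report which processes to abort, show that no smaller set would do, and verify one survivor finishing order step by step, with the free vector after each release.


Minimum abort set: task-2 and task-5.
Key observation: task-3 had no path to completion before; after the abort of task-2 and task-5 ((2, 2, 4, 3) returned), step 4 is where it fits.
Why nothing smaller works — every single abort fails: task-6 alone leaves task-3 blocked (short on type-D units); task-3 alone leaves task-2 blocked (short on type-D units); task-2 alone leaves task-3 blocked (short on type-D units); task-5 alone leaves task-3 blocked (short on type-D units); task-7 alone leaves task-3 blocked (short on type-D units); task-4 alone leaves task-3 blocked (short on type-D units).
One survivor order: task-7, task-4, task-6, task-3. Verifying each step (post-abort pool first):
  pool = (5, 4, 5, 6)
  task-7: need (0, 3, 2, 3) fits (5, 4, 5, 6); releases (0, 0, 3, 1), pool now (5, 4, 8, 7)
  task-4: need (5, 3, 4, 3) fits (5, 4, 8, 7); releases (2, 3, 0, 3), pool now (7, 7, 8, 10)
  task-6: need (3, 2, 1, 1) fits (7, 7, 8, 10); releases (2, 1, 1, 0), pool now (9, 8, 9, 10)
  task-3: need (0, 8, 1, 2) fits (9, 8, 9, 10); releases (1, 1, 0, 1), pool now (10, 9, 9, 11)
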